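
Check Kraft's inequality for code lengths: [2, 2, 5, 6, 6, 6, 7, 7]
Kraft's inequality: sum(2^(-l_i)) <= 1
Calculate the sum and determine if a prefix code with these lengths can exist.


Sum = 2^(-2) + 2^(-2) + 2^(-5) + 2^(-6) + 2^(-6) + 2^(-6) + 2^(-7) + 2^(-7)
    = 0.25 + 0.25 + 0.03125 + 0.015625 + 0.015625 + 0.015625 + 0.0078125 + 0.0078125
    = 76/128 = 0.59375
Since 0.59375 <= 1, Kraft's inequality IS satisfied.
A prefix code with these lengths CAN exist.

Kraft sum = 0.59375. Satisfied.


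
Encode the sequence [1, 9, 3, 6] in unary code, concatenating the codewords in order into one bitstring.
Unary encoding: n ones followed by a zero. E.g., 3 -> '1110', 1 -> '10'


Encode each number as n ones followed by a terminating 0:
  1 -> 10 (2 bits)
  9 -> 1111111110 (10 bits)
  3 -> 1110 (4 bits)
  6 -> 1111110 (7 bits)
Total length = 2 + 10 + 4 + 7 = 23 bits.

Unary([1, 9, 3, 6]) = 10111111111011101111110 (23 bits)


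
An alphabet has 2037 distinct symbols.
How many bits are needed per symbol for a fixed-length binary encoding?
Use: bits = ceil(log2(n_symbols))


log2(2037) = 10.9922
Bracket: 2^10 = 1024 < 2037 <= 2^11 = 2048
So ceil(log2(2037)) = 11

bits = ceil(log2(2037)) = ceil(10.9922) = 11 bits


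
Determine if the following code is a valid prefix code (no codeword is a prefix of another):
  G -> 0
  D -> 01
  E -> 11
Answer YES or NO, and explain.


Checking each pair (does one codeword prefix another?):
  G='0' vs D='01': prefix -- VIOLATION

NO -- this is NOT a valid prefix code. G (0) is a prefix of D (01).


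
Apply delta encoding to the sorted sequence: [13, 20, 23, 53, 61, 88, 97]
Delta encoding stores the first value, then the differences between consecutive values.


First value: 13
Deltas:
  20 - 13 = 7
  23 - 20 = 3
  53 - 23 = 30
  61 - 53 = 8
  88 - 61 = 27
  97 - 88 = 9


Delta encoded: [13, 7, 3, 30, 8, 27, 9]


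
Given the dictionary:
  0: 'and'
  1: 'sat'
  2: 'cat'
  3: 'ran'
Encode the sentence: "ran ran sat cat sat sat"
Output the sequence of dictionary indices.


Look up each word in the dictionary:
  'ran' -> 3
  'ran' -> 3
  'sat' -> 1
  'cat' -> 2
  'sat' -> 1
  'sat' -> 1

Encoded: [3, 3, 1, 2, 1, 1]


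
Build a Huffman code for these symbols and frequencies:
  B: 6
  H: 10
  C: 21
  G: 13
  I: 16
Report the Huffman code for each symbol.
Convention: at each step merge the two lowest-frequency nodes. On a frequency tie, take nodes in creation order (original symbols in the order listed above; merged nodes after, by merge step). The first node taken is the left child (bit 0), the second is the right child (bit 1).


Huffman tree construction:
Step 1: Merge B(6) + H(10) = 16
Step 2: Merge G(13) + I(16) = 29
Step 3: Merge (B+H)(16) + C(21) = 37
Step 4: Merge (G+I)(29) + ((B+H)+C)(37) = 66
Read each symbol's code off the tree from the root (left child = 0, right child = 1).

Codes:
  B: 100 (length 3)
  H: 101 (length 3)
  C: 11 (length 2)
  G: 00 (length 2)
  I: 01 (length 2)
Average code length: 148/66 = 2.2424 bits/symbol


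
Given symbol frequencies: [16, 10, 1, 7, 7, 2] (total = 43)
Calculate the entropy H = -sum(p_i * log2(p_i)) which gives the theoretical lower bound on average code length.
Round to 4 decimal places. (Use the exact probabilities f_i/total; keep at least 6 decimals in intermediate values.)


Per-symbol terms -p_i * log2(p_i) with p_i = f_i/43:
  p = 16/43 = 0.372093: log2(p) = -1.426265, -p*log2(p) = 0.530703
  p = 10/43 = 0.232558: log2(p) = -2.104337, -p*log2(p) = 0.489381
  p = 1/43 = 0.023256: log2(p) = -5.426265, -p*log2(p) = 0.126192
  p = 7/43 = 0.162791: log2(p) = -2.618910, -p*log2(p) = 0.426334
  p = 7/43 = 0.162791: log2(p) = -2.618910, -p*log2(p) = 0.426334
  p = 2/43 = 0.046512: log2(p) = -4.426265, -p*log2(p) = 0.205873
H = 0.530703 + 0.489381 + 0.126192 + 0.426334 + 0.426334 + 0.205873 = 2.204817

H = 2.2048 bits/symbol


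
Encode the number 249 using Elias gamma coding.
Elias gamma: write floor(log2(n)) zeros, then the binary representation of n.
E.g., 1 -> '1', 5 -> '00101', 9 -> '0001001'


num_bits = floor(log2(249)) + 1 = 8
leading_zeros = num_bits - 1 = 7
binary(249) = 11111001

Elias gamma(249) = '0000000' + '11111001' = 000000011111001 (15 bits)


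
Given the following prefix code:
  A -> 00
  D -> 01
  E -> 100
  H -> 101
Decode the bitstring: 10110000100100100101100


Decoding step by step:
Bits 101 -> H
Bits 100 -> E
Bits 00 -> A
Bits 100 -> E
Bits 100 -> E
Bits 100 -> E
Bits 101 -> H
Bits 100 -> E


Decoded message: HEAEEEHE


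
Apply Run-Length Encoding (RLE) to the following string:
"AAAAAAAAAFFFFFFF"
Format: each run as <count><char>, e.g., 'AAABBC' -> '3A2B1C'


Scanning runs left to right:
  i=0: run of 'A' x 9 -> '9A'
  i=9: run of 'F' x 7 -> '7F'

RLE = 9A7F


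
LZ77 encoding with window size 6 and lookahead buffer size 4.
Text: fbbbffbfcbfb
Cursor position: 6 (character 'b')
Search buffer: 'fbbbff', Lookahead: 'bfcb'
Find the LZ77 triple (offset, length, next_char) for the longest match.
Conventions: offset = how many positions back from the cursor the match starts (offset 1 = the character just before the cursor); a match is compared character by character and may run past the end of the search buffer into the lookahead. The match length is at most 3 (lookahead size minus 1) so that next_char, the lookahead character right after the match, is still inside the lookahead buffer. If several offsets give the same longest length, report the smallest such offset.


Try each offset into the search buffer:
  offset=1 (pos 5, char 'f'): match length 0
  offset=2 (pos 4, char 'f'): match length 0
  offset=3 (pos 3, char 'b'): match length 2
  offset=4 (pos 2, char 'b'): match length 1
  offset=5 (pos 1, char 'b'): match length 1
  offset=6 (pos 0, char 'f'): match length 0
Longest match has length 2 at offset 3.
next_char = character at position 6 + 2 = 8 -> 'c'

Best match: offset=3, length=2 (matching 'bf' starting at position 3)
LZ77 triple: (3, 2, 'c')


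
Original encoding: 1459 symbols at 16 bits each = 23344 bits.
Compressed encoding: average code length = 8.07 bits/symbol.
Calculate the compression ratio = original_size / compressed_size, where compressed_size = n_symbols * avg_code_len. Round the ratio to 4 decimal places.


original_size = n_symbols * orig_bits = 1459 * 16 = 23344 bits
compressed_size = n_symbols * avg_code_len = 1459 * 8.07 = 11774.13 bits
ratio = original_size / compressed_size = 23344 / 11774.13 = 1.9827

Compression ratio = 1.9827


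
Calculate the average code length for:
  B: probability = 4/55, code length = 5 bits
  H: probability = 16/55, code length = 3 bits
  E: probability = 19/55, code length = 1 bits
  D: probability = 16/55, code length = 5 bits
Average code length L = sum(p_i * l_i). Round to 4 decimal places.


Weighted contributions p_i * l_i:
  B: (4/55) * 5 = 20/55
  H: (16/55) * 3 = 48/55
  E: (19/55) * 1 = 19/55
  D: (16/55) * 5 = 80/55
Sum = (20 + 48 + 19 + 80)/55 = 167/55

L = 167/55 = 3.0364 bits/symbol


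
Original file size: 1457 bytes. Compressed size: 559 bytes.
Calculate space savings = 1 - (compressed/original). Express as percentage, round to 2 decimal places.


ratio = compressed/original = 559/1457 = 0.383665
savings = 1 - ratio = 1 - 0.383665 = 0.616335
as a percentage: 0.616335 * 100 = 61.63%

Space savings = 1 - 559/1457 = 61.63%


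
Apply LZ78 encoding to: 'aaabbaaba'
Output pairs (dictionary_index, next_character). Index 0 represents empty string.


LZ78 encoding steps:
Dictionary: {0: ''}
Step 1: w='' (idx 0), next='a' -> output (0, 'a'), add 'a' as idx 1
Step 2: w='a' (idx 1), next='a' -> output (1, 'a'), add 'aa' as idx 2
Step 3: w='' (idx 0), next='b' -> output (0, 'b'), add 'b' as idx 3
Step 4: w='b' (idx 3), next='a' -> output (3, 'a'), add 'ba' as idx 4
Step 5: w='a' (idx 1), next='b' -> output (1, 'b'), add 'ab' as idx 5
Step 6: w='a' (idx 1), end of input -> output (1, '')


Encoded: [(0, 'a'), (1, 'a'), (0, 'b'), (3, 'a'), (1, 'b'), (1, '')]


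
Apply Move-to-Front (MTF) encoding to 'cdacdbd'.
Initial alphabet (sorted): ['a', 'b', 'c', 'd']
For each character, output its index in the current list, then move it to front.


MTF encoding:
'c': index 2 in ['a', 'b', 'c', 'd'] -> ['c', 'a', 'b', 'd']
'd': index 3 in ['c', 'a', 'b', 'd'] -> ['d', 'c', 'a', 'b']
'a': index 2 in ['d', 'c', 'a', 'b'] -> ['a', 'd', 'c', 'b']
'c': index 2 in ['a', 'd', 'c', 'b'] -> ['c', 'a', 'd', 'b']
'd': index 2 in ['c', 'a', 'd', 'b'] -> ['d', 'c', 'a', 'b']
'b': index 3 in ['d', 'c', 'a', 'b'] -> ['b', 'd', 'c', 'a']
'd': index 1 in ['b', 'd', 'c', 'a'] -> ['d', 'b', 'c', 'a']


Output: [2, 3, 2, 2, 2, 3, 1]


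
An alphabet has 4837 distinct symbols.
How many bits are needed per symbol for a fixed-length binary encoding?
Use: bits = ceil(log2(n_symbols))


log2(4837) = 12.2399
Bracket: 2^12 = 4096 < 4837 <= 2^13 = 8192
So ceil(log2(4837)) = 13

bits = ceil(log2(4837)) = ceil(12.2399) = 13 bits


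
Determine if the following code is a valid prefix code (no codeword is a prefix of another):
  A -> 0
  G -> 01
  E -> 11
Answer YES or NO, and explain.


Checking each pair (does one codeword prefix another?):
  A='0' vs G='01': prefix -- VIOLATION

NO -- this is NOT a valid prefix code. A (0) is a prefix of G (01).


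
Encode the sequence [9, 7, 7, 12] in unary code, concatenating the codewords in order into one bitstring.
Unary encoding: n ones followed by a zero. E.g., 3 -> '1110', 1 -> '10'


Encode each number as n ones followed by a terminating 0:
  9 -> 1111111110 (10 bits)
  7 -> 11111110 (8 bits)
  7 -> 11111110 (8 bits)
  12 -> 1111111111110 (13 bits)
Total length = 10 + 8 + 8 + 13 = 39 bits.

Unary([9, 7, 7, 12]) = 111111111011111110111111101111111111110 (39 bits)


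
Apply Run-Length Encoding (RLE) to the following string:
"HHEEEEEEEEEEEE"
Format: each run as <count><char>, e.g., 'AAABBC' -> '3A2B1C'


Scanning runs left to right:
  i=0: run of 'H' x 2 -> '2H'
  i=2: run of 'E' x 12 -> '12E'

RLE = 2H12E


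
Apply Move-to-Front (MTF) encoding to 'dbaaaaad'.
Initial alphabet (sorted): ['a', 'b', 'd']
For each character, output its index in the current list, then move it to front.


MTF encoding:
'd': index 2 in ['a', 'b', 'd'] -> ['d', 'a', 'b']
'b': index 2 in ['d', 'a', 'b'] -> ['b', 'd', 'a']
'a': index 2 in ['b', 'd', 'a'] -> ['a', 'b', 'd']
'a': index 0 in ['a', 'b', 'd'] -> ['a', 'b', 'd']
'a': index 0 in ['a', 'b', 'd'] -> ['a', 'b', 'd']
'a': index 0 in ['a', 'b', 'd'] -> ['a', 'b', 'd']
'a': index 0 in ['a', 'b', 'd'] -> ['a', 'b', 'd']
'd': index 2 in ['a', 'b', 'd'] -> ['d', 'a', 'b']


Output: [2, 2, 2, 0, 0, 0, 0, 2]


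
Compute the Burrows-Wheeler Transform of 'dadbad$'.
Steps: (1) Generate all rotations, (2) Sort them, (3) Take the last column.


Rotations (sorted):
  0: $dadbad -> last char: d
  1: ad$dadb -> last char: b
  2: adbad$d -> last char: d
  3: bad$dad -> last char: d
  4: d$dadba -> last char: a
  5: dadbad$ -> last char: $
  6: dbad$da -> last char: a


BWT = dbdda$a


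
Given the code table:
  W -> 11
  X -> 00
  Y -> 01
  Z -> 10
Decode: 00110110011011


Decoding:
00 -> X
11 -> W
01 -> Y
10 -> Z
01 -> Y
10 -> Z
11 -> W


Result: XWYZYZW


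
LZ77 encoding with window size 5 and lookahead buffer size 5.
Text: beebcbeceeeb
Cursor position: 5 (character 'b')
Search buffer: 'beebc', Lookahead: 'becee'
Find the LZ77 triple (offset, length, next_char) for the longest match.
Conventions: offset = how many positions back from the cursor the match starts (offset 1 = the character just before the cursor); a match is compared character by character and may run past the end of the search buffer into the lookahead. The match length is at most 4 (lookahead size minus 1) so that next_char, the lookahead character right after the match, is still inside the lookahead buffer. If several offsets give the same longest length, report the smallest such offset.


Try each offset into the search buffer:
  offset=1 (pos 4, char 'c'): match length 0
  offset=2 (pos 3, char 'b'): match length 1
  offset=3 (pos 2, char 'e'): match length 0
  offset=4 (pos 1, char 'e'): match length 0
  offset=5 (pos 0, char 'b'): match length 2
Longest match has length 2 at offset 5.
next_char = character at position 5 + 2 = 7 -> 'c'

Best match: offset=5, length=2 (matching 'be' starting at position 0)
LZ77 triple: (5, 2, 'c')


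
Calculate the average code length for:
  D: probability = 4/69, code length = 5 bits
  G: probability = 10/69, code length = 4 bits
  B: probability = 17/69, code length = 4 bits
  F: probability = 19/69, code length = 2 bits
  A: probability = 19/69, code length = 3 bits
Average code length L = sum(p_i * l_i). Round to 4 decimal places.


Weighted contributions p_i * l_i:
  D: (4/69) * 5 = 20/69
  G: (10/69) * 4 = 40/69
  B: (17/69) * 4 = 68/69
  F: (19/69) * 2 = 38/69
  A: (19/69) * 3 = 57/69
Sum = (20 + 40 + 68 + 38 + 57)/69 = 223/69

L = 223/69 = 3.2319 bits/symbol


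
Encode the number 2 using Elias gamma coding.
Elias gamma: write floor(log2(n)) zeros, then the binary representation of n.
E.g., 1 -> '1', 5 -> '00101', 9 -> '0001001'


num_bits = floor(log2(2)) + 1 = 2
leading_zeros = num_bits - 1 = 1
binary(2) = 10

Elias gamma(2) = '0' + '10' = 010 (3 bits)


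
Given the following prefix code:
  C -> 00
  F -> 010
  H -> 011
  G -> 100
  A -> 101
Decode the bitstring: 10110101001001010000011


Decoding step by step:
Bits 101 -> A
Bits 101 -> A
Bits 010 -> F
Bits 010 -> F
Bits 010 -> F
Bits 100 -> G
Bits 00 -> C
Bits 011 -> H


Decoded message: AAFFFGCH


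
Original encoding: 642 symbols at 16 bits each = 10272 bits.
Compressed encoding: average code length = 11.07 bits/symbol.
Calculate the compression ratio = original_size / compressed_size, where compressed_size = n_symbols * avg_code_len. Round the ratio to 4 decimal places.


original_size = n_symbols * orig_bits = 642 * 16 = 10272 bits
compressed_size = n_symbols * avg_code_len = 642 * 11.07 = 7106.94 bits
ratio = original_size / compressed_size = 10272 / 7106.94 = 1.4453

Compression ratio = 1.4453


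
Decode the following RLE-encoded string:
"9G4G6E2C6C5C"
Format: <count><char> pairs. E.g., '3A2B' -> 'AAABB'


Expanding each <count><char> pair:
  9G -> 'GGGGGGGGG'
  4G -> 'GGGG'
  6E -> 'EEEEEE'
  2C -> 'CC'
  6C -> 'CCCCCC'
  5C -> 'CCCCC'

Decoded = GGGGGGGGGGGGGEEEEEECCCCCCCCCCCCC


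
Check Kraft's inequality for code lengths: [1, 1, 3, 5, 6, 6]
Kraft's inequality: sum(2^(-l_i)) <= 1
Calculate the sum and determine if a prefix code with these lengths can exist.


Sum = 2^(-1) + 2^(-1) + 2^(-3) + 2^(-5) + 2^(-6) + 2^(-6)
    = 0.5 + 0.5 + 0.125 + 0.03125 + 0.015625 + 0.015625
    = 76/64 = 1.1875
Since 1.1875 > 1, Kraft's inequality is NOT satisfied.
A prefix code with these lengths CANNOT exist.

Kraft sum = 1.1875. Not satisfied.


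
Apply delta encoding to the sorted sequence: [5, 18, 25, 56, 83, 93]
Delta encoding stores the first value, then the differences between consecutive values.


First value: 5
Deltas:
  18 - 5 = 13
  25 - 18 = 7
  56 - 25 = 31
  83 - 56 = 27
  93 - 83 = 10


Delta encoded: [5, 13, 7, 31, 27, 10]


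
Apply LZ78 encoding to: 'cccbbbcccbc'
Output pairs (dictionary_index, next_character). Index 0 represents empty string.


LZ78 encoding steps:
Dictionary: {0: ''}
Step 1: w='' (idx 0), next='c' -> output (0, 'c'), add 'c' as idx 1
Step 2: w='c' (idx 1), next='c' -> output (1, 'c'), add 'cc' as idx 2
Step 3: w='' (idx 0), next='b' -> output (0, 'b'), add 'b' as idx 3
Step 4: w='b' (idx 3), next='b' -> output (3, 'b'), add 'bb' as idx 4
Step 5: w='cc' (idx 2), next='c' -> output (2, 'c'), add 'ccc' as idx 5
Step 6: w='b' (idx 3), next='c' -> output (3, 'c'), add 'bc' as idx 6


Encoded: [(0, 'c'), (1, 'c'), (0, 'b'), (3, 'b'), (2, 'c'), (3, 'c')]


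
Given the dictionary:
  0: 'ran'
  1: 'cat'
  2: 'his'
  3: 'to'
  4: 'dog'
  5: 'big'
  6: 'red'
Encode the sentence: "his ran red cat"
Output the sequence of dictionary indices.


Look up each word in the dictionary:
  'his' -> 2
  'ran' -> 0
  'red' -> 6
  'cat' -> 1

Encoded: [2, 0, 6, 1]


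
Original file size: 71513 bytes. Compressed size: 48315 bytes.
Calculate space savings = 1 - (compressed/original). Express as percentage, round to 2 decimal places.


ratio = compressed/original = 48315/71513 = 0.675611
savings = 1 - ratio = 1 - 0.675611 = 0.324389
as a percentage: 0.324389 * 100 = 32.44%

Space savings = 1 - 48315/71513 = 32.44%


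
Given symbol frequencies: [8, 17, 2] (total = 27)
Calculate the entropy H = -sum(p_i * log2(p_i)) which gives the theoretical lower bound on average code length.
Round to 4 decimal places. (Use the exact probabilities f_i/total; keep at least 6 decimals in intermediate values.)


Per-symbol terms -p_i * log2(p_i) with p_i = f_i/27:
  p = 8/27 = 0.296296: log2(p) = -1.754888, -p*log2(p) = 0.519967
  p = 17/27 = 0.629630: log2(p) = -0.667425, -p*log2(p) = 0.420230
  p = 2/27 = 0.074074: log2(p) = -3.754888, -p*log2(p) = 0.278140
H = 0.519967 + 0.420230 + 0.278140 = 1.218337

H = 1.2183 bits/symbol


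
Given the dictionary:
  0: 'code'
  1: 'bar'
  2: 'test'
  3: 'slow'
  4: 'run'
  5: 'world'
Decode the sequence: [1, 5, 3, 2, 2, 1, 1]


Look up each index in the dictionary:
  1 -> 'bar'
  5 -> 'world'
  3 -> 'slow'
  2 -> 'test'
  2 -> 'test'
  1 -> 'bar'
  1 -> 'bar'

Decoded: "bar world slow test test bar bar"


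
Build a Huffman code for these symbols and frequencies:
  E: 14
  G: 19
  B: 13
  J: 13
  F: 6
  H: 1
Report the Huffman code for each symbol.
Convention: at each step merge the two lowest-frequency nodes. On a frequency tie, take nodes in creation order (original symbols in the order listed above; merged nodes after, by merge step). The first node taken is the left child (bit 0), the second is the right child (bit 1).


Huffman tree construction:
Step 1: Merge H(1) + F(6) = 7
Step 2: Merge (H+F)(7) + B(13) = 20
Step 3: Merge J(13) + E(14) = 27
Step 4: Merge G(19) + ((H+F)+B)(20) = 39
Step 5: Merge (J+E)(27) + (G+((H+F)+B))(39) = 66
Read each symbol's code off the tree from the root (left child = 0, right child = 1).

Codes:
  E: 01 (length 2)
  G: 10 (length 2)
  B: 111 (length 3)
  J: 00 (length 2)
  F: 1101 (length 4)
  H: 1100 (length 4)
Average code length: 159/66 = 2.4091 bits/symbol


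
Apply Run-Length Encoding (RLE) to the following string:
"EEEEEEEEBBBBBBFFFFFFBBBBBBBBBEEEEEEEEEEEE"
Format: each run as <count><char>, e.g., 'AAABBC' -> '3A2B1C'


Scanning runs left to right:
  i=0: run of 'E' x 8 -> '8E'
  i=8: run of 'B' x 6 -> '6B'
  i=14: run of 'F' x 6 -> '6F'
  i=20: run of 'B' x 9 -> '9B'
  i=29: run of 'E' x 12 -> '12E'

RLE = 8E6B6F9B12E


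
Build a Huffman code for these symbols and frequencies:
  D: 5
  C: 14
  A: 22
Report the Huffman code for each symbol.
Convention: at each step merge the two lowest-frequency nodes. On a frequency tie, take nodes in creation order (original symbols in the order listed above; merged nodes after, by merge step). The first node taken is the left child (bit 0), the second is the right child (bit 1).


Huffman tree construction:
Step 1: Merge D(5) + C(14) = 19
Step 2: Merge (D+C)(19) + A(22) = 41
Read each symbol's code off the tree from the root (left child = 0, right child = 1).

Codes:
  D: 00 (length 2)
  C: 01 (length 2)
  A: 1 (length 1)
Average code length: 60/41 = 1.4634 bits/symbol


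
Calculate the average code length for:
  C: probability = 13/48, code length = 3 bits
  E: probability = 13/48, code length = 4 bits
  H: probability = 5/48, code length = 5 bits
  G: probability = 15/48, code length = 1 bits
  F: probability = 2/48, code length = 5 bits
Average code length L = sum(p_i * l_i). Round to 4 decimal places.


Weighted contributions p_i * l_i:
  C: (13/48) * 3 = 39/48
  E: (13/48) * 4 = 52/48
  H: (5/48) * 5 = 25/48
  G: (15/48) * 1 = 15/48
  F: (2/48) * 5 = 10/48
Sum = (39 + 52 + 25 + 15 + 10)/48 = 141/48

L = 141/48 = 2.9375 bits/symbol


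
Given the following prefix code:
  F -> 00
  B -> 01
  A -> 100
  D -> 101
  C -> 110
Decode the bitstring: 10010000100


Decoding step by step:
Bits 100 -> A
Bits 100 -> A
Bits 00 -> F
Bits 100 -> A


Decoded message: AAFA


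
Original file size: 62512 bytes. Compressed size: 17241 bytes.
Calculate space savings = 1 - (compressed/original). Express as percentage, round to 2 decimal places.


ratio = compressed/original = 17241/62512 = 0.275803
savings = 1 - ratio = 1 - 0.275803 = 0.724197
as a percentage: 0.724197 * 100 = 72.42%

Space savings = 1 - 17241/62512 = 72.42%


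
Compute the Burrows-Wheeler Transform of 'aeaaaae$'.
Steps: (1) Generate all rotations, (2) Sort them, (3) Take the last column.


Rotations (sorted):
  0: $aeaaaae -> last char: e
  1: aaaae$ae -> last char: e
  2: aaae$aea -> last char: a
  3: aae$aeaa -> last char: a
  4: ae$aeaaa -> last char: a
  5: aeaaaae$ -> last char: $
  6: e$aeaaaa -> last char: a
  7: eaaaae$a -> last char: a


BWT = eeaaa$aa


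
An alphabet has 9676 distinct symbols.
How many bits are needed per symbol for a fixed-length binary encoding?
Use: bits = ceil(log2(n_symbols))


log2(9676) = 13.2402
Bracket: 2^13 = 8192 < 9676 <= 2^14 = 16384
So ceil(log2(9676)) = 14

bits = ceil(log2(9676)) = ceil(13.2402) = 14 bits


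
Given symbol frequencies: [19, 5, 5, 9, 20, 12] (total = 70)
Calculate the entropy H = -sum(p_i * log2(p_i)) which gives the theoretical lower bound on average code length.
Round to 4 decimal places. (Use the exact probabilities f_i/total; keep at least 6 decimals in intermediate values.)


Per-symbol terms -p_i * log2(p_i) with p_i = f_i/70:
  p = 19/70 = 0.271429: log2(p) = -1.881356, -p*log2(p) = 0.510654
  p = 5/70 = 0.071429: log2(p) = -3.807355, -p*log2(p) = 0.271954
  p = 5/70 = 0.071429: log2(p) = -3.807355, -p*log2(p) = 0.271954
  p = 9/70 = 0.128571: log2(p) = -2.959358, -p*log2(p) = 0.380489
  p = 20/70 = 0.285714: log2(p) = -1.807355, -p*log2(p) = 0.516387
  p = 12/70 = 0.171429: log2(p) = -2.544321, -p*log2(p) = 0.436169
H = 0.510654 + 0.271954 + 0.271954 + 0.380489 + 0.516387 + 0.436169 = 2.387607

H = 2.3876 bits/symbol


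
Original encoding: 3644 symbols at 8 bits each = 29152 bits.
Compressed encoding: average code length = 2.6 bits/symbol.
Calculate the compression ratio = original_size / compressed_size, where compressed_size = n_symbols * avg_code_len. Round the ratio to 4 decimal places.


original_size = n_symbols * orig_bits = 3644 * 8 = 29152 bits
compressed_size = n_symbols * avg_code_len = 3644 * 2.6 = 9474.4 bits
ratio = original_size / compressed_size = 29152 / 9474.4 = 3.0769

Compression ratio = 3.0769


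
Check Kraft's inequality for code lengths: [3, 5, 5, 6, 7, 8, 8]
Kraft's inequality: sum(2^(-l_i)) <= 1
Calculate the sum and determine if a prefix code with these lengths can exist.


Sum = 2^(-3) + 2^(-5) + 2^(-5) + 2^(-6) + 2^(-7) + 2^(-8) + 2^(-8)
    = 0.125 + 0.03125 + 0.03125 + 0.015625 + 0.0078125 + 0.00390625 + 0.00390625
    = 56/256 = 0.21875
Since 0.21875 <= 1, Kraft's inequality IS satisfied.
A prefix code with these lengths CAN exist.

Kraft sum = 0.21875. Satisfied.


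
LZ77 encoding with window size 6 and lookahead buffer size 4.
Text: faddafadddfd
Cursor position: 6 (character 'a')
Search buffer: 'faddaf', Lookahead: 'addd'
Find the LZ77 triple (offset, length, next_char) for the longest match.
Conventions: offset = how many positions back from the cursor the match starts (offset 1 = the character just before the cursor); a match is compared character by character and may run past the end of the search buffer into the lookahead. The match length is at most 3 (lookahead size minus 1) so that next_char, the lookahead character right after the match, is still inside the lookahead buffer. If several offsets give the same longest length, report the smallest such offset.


Try each offset into the search buffer:
  offset=1 (pos 5, char 'f'): match length 0
  offset=2 (pos 4, char 'a'): match length 1
  offset=3 (pos 3, char 'd'): match length 0
  offset=4 (pos 2, char 'd'): match length 0
  offset=5 (pos 1, char 'a'): match length 3
  offset=6 (pos 0, char 'f'): match length 0
Longest match has length 3 at offset 5.
next_char = character at position 6 + 3 = 9 -> 'd'

Best match: offset=5, length=3 (matching 'add' starting at position 1)
LZ77 triple: (5, 3, 'd')


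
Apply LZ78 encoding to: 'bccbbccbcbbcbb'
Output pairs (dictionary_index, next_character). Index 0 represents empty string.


LZ78 encoding steps:
Dictionary: {0: ''}
Step 1: w='' (idx 0), next='b' -> output (0, 'b'), add 'b' as idx 1
Step 2: w='' (idx 0), next='c' -> output (0, 'c'), add 'c' as idx 2
Step 3: w='c' (idx 2), next='b' -> output (2, 'b'), add 'cb' as idx 3
Step 4: w='b' (idx 1), next='c' -> output (1, 'c'), add 'bc' as idx 4
Step 5: w='cb' (idx 3), next='c' -> output (3, 'c'), add 'cbc' as idx 5
Step 6: w='b' (idx 1), next='b' -> output (1, 'b'), add 'bb' as idx 6
Step 7: w='cb' (idx 3), next='b' -> output (3, 'b'), add 'cbb' as idx 7


Encoded: [(0, 'b'), (0, 'c'), (2, 'b'), (1, 'c'), (3, 'c'), (1, 'b'), (3, 'b')]


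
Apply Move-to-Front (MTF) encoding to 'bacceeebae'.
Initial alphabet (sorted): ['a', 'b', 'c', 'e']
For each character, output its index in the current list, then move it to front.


MTF encoding:
'b': index 1 in ['a', 'b', 'c', 'e'] -> ['b', 'a', 'c', 'e']
'a': index 1 in ['b', 'a', 'c', 'e'] -> ['a', 'b', 'c', 'e']
'c': index 2 in ['a', 'b', 'c', 'e'] -> ['c', 'a', 'b', 'e']
'c': index 0 in ['c', 'a', 'b', 'e'] -> ['c', 'a', 'b', 'e']
'e': index 3 in ['c', 'a', 'b', 'e'] -> ['e', 'c', 'a', 'b']
'e': index 0 in ['e', 'c', 'a', 'b'] -> ['e', 'c', 'a', 'b']
'e': index 0 in ['e', 'c', 'a', 'b'] -> ['e', 'c', 'a', 'b']
'b': index 3 in ['e', 'c', 'a', 'b'] -> ['b', 'e', 'c', 'a']
'a': index 3 in ['b', 'e', 'c', 'a'] -> ['a', 'b', 'e', 'c']
'e': index 2 in ['a', 'b', 'e', 'c'] -> ['e', 'a', 'b', 'c']


Output: [1, 1, 2, 0, 3, 0, 0, 3, 3, 2]


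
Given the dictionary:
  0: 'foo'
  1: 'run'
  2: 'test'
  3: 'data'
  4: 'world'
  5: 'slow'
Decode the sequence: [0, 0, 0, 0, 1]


Look up each index in the dictionary:
  0 -> 'foo'
  0 -> 'foo'
  0 -> 'foo'
  0 -> 'foo'
  1 -> 'run'

Decoded: "foo foo foo foo run"


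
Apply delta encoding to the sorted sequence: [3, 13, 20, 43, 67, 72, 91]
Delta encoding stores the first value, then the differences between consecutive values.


First value: 3
Deltas:
  13 - 3 = 10
  20 - 13 = 7
  43 - 20 = 23
  67 - 43 = 24
  72 - 67 = 5
  91 - 72 = 19


Delta encoded: [3, 10, 7, 23, 24, 5, 19]


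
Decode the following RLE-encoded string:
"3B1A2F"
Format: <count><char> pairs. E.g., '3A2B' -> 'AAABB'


Expanding each <count><char> pair:
  3B -> 'BBB'
  1A -> 'A'
  2F -> 'FF'

Decoded = BBBAFF


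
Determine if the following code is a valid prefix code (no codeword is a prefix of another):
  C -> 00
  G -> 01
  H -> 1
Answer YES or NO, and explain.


Checking each pair (does one codeword prefix another?):
  C='00' vs G='01': no prefix
  C='00' vs H='1': no prefix
  G='01' vs C='00': no prefix
  G='01' vs H='1': no prefix
  H='1' vs C='00': no prefix
  H='1' vs G='01': no prefix
No violation found over all pairs.

YES -- this is a valid prefix code. No codeword is a prefix of any other codeword.


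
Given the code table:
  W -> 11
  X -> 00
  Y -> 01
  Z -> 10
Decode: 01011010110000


Decoding:
01 -> Y
01 -> Y
10 -> Z
10 -> Z
11 -> W
00 -> X
00 -> X


Result: YYZZWXX


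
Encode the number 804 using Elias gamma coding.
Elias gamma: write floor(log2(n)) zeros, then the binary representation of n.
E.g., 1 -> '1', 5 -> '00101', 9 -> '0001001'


num_bits = floor(log2(804)) + 1 = 10
leading_zeros = num_bits - 1 = 9
binary(804) = 1100100100

Elias gamma(804) = '000000000' + '1100100100' = 0000000001100100100 (19 bits)


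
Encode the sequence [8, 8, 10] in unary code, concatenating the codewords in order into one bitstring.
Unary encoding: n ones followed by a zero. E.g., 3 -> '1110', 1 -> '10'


Encode each number as n ones followed by a terminating 0:
  8 -> 111111110 (9 bits)
  8 -> 111111110 (9 bits)
  10 -> 11111111110 (11 bits)
Total length = 9 + 9 + 11 = 29 bits.

Unary([8, 8, 10]) = 11111111011111111011111111110 (29 bits)


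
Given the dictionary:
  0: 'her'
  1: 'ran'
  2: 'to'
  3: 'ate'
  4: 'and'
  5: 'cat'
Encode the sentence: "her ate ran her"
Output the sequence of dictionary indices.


Look up each word in the dictionary:
  'her' -> 0
  'ate' -> 3
  'ran' -> 1
  'her' -> 0

Encoded: [0, 3, 1, 0]


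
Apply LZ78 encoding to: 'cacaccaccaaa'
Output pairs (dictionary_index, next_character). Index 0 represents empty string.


LZ78 encoding steps:
Dictionary: {0: ''}
Step 1: w='' (idx 0), next='c' -> output (0, 'c'), add 'c' as idx 1
Step 2: w='' (idx 0), next='a' -> output (0, 'a'), add 'a' as idx 2
Step 3: w='c' (idx 1), next='a' -> output (1, 'a'), add 'ca' as idx 3
Step 4: w='c' (idx 1), next='c' -> output (1, 'c'), add 'cc' as idx 4
Step 5: w='a' (idx 2), next='c' -> output (2, 'c'), add 'ac' as idx 5
Step 6: w='ca' (idx 3), next='a' -> output (3, 'a'), add 'caa' as idx 6
Step 7: w='a' (idx 2), end of input -> output (2, '')


Encoded: [(0, 'c'), (0, 'a'), (1, 'a'), (1, 'c'), (2, 'c'), (3, 'a'), (2, '')]


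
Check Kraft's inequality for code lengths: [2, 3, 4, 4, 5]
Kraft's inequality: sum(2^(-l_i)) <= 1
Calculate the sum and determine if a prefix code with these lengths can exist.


Sum = 2^(-2) + 2^(-3) + 2^(-4) + 2^(-4) + 2^(-5)
    = 0.25 + 0.125 + 0.0625 + 0.0625 + 0.03125
    = 17/32 = 0.53125
Since 0.53125 <= 1, Kraft's inequality IS satisfied.
A prefix code with these lengths CAN exist.

Kraft sum = 0.53125. Satisfied.


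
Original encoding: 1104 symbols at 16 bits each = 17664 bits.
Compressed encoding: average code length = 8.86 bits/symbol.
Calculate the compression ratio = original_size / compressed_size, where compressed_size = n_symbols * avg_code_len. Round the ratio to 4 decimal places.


original_size = n_symbols * orig_bits = 1104 * 16 = 17664 bits
compressed_size = n_symbols * avg_code_len = 1104 * 8.86 = 9781.44 bits
ratio = original_size / compressed_size = 17664 / 9781.44 = 1.8059

Compression ratio = 1.8059


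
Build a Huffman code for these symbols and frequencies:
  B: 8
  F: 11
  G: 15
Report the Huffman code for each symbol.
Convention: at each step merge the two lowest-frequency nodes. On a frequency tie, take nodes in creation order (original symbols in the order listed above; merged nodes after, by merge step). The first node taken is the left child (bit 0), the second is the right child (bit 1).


Huffman tree construction:
Step 1: Merge B(8) + F(11) = 19
Step 2: Merge G(15) + (B+F)(19) = 34
Read each symbol's code off the tree from the root (left child = 0, right child = 1).

Codes:
  B: 10 (length 2)
  F: 11 (length 2)
  G: 0 (length 1)
Average code length: 53/34 = 1.5588 bits/symbol


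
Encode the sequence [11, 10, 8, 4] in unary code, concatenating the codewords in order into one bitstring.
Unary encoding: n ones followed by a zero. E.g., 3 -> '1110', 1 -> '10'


Encode each number as n ones followed by a terminating 0:
  11 -> 111111111110 (12 bits)
  10 -> 11111111110 (11 bits)
  8 -> 111111110 (9 bits)
  4 -> 11110 (5 bits)
Total length = 12 + 11 + 9 + 5 = 37 bits.

Unary([11, 10, 8, 4]) = 1111111111101111111111011111111011110 (37 bits)


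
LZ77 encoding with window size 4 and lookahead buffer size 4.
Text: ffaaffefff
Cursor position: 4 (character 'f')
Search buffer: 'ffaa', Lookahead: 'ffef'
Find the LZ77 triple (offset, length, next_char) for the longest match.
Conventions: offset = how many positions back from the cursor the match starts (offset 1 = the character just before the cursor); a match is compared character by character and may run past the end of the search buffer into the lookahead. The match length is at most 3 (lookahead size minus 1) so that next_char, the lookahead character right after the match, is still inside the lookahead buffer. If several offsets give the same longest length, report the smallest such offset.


Try each offset into the search buffer:
  offset=1 (pos 3, char 'a'): match length 0
  offset=2 (pos 2, char 'a'): match length 0
  offset=3 (pos 1, char 'f'): match length 1
  offset=4 (pos 0, char 'f'): match length 2
Longest match has length 2 at offset 4.
next_char = character at position 4 + 2 = 6 -> 'e'

Best match: offset=4, length=2 (matching 'ff' starting at position 0)
LZ77 triple: (4, 2, 'e')


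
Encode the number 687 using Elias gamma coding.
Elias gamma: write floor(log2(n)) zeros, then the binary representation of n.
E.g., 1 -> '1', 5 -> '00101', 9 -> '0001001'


num_bits = floor(log2(687)) + 1 = 10
leading_zeros = num_bits - 1 = 9
binary(687) = 1010101111

Elias gamma(687) = '000000000' + '1010101111' = 0000000001010101111 (19 bits)


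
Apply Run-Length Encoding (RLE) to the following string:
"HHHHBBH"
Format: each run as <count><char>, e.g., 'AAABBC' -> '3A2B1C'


Scanning runs left to right:
  i=0: run of 'H' x 4 -> '4H'
  i=4: run of 'B' x 2 -> '2B'
  i=6: run of 'H' x 1 -> '1H'

RLE = 4H2B1H


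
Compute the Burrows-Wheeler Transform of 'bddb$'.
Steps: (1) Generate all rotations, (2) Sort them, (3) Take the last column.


Rotations (sorted):
  0: $bddb -> last char: b
  1: b$bdd -> last char: d
  2: bddb$ -> last char: $
  3: db$bd -> last char: d
  4: ddb$b -> last char: b


BWT = bd$db


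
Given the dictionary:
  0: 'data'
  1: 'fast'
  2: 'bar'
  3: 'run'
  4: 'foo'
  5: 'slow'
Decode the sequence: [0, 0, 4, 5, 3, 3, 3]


Look up each index in the dictionary:
  0 -> 'data'
  0 -> 'data'
  4 -> 'foo'
  5 -> 'slow'
  3 -> 'run'
  3 -> 'run'
  3 -> 'run'

Decoded: "data data foo slow run run run"


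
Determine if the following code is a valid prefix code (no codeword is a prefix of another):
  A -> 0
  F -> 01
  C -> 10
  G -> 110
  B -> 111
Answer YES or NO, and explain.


Checking each pair (does one codeword prefix another?):
  A='0' vs F='01': prefix -- VIOLATION

NO -- this is NOT a valid prefix code. A (0) is a prefix of F (01).


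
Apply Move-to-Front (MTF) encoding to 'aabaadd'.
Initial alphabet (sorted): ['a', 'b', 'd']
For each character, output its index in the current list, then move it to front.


MTF encoding:
'a': index 0 in ['a', 'b', 'd'] -> ['a', 'b', 'd']
'a': index 0 in ['a', 'b', 'd'] -> ['a', 'b', 'd']
'b': index 1 in ['a', 'b', 'd'] -> ['b', 'a', 'd']
'a': index 1 in ['b', 'a', 'd'] -> ['a', 'b', 'd']
'a': index 0 in ['a', 'b', 'd'] -> ['a', 'b', 'd']
'd': index 2 in ['a', 'b', 'd'] -> ['d', 'a', 'b']
'd': index 0 in ['d', 'a', 'b'] -> ['d', 'a', 'b']


Output: [0, 0, 1, 1, 0, 2, 0]


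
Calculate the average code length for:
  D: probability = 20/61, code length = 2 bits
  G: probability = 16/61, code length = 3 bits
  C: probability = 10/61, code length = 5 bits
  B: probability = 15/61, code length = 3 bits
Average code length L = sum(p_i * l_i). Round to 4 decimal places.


Weighted contributions p_i * l_i:
  D: (20/61) * 2 = 40/61
  G: (16/61) * 3 = 48/61
  C: (10/61) * 5 = 50/61
  B: (15/61) * 3 = 45/61
Sum = (40 + 48 + 50 + 45)/61 = 183/61

L = 183/61 = 3.0000 bits/symbol


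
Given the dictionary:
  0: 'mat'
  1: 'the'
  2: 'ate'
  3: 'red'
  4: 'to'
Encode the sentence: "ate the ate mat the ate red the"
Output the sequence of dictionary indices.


Look up each word in the dictionary:
  'ate' -> 2
  'the' -> 1
  'ate' -> 2
  'mat' -> 0
  'the' -> 1
  'ate' -> 2
  'red' -> 3
  'the' -> 1

Encoded: [2, 1, 2, 0, 1, 2, 3, 1]


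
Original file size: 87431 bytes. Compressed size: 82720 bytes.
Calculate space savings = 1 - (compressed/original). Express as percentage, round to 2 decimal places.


ratio = compressed/original = 82720/87431 = 0.946118
savings = 1 - ratio = 1 - 0.946118 = 0.053882
as a percentage: 0.053882 * 100 = 5.39%

Space savings = 1 - 82720/87431 = 5.39%


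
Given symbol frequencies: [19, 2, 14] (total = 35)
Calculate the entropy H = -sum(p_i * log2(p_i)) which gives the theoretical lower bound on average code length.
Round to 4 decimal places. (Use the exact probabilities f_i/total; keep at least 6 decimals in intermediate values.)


Per-symbol terms -p_i * log2(p_i) with p_i = f_i/35:
  p = 19/35 = 0.542857: log2(p) = -0.881356, -p*log2(p) = 0.478450
  p = 2/35 = 0.057143: log2(p) = -4.129283, -p*log2(p) = 0.235959
  p = 14/35 = 0.400000: log2(p) = -1.321928, -p*log2(p) = 0.528771
H = 0.478450 + 0.235959 + 0.528771 = 1.243180

H = 1.2432 bits/symbol


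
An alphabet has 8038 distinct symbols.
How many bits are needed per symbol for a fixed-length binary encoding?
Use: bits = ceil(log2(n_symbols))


log2(8038) = 12.9726
Bracket: 2^12 = 4096 < 8038 <= 2^13 = 8192
So ceil(log2(8038)) = 13

bits = ceil(log2(8038)) = ceil(12.9726) = 13 bits


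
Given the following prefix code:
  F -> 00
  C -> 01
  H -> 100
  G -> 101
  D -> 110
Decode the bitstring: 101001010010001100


Decoding step by step:
Bits 101 -> G
Bits 00 -> F
Bits 101 -> G
Bits 00 -> F
Bits 100 -> H
Bits 01 -> C
Bits 100 -> H


Decoded message: GFGFHCH


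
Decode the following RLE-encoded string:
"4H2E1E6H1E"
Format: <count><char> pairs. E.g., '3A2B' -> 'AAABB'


Expanding each <count><char> pair:
  4H -> 'HHHH'
  2E -> 'EE'
  1E -> 'E'
  6H -> 'HHHHHH'
  1E -> 'E'

Decoded = HHHHEEEHHHHHHE


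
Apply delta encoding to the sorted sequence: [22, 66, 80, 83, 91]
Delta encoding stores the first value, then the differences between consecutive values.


First value: 22
Deltas:
  66 - 22 = 44
  80 - 66 = 14
  83 - 80 = 3
  91 - 83 = 8


Delta encoded: [22, 44, 14, 3, 8]


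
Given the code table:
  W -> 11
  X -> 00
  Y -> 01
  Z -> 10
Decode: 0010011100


Decoding:
00 -> X
10 -> Z
01 -> Y
11 -> W
00 -> X


Result: XZYWX


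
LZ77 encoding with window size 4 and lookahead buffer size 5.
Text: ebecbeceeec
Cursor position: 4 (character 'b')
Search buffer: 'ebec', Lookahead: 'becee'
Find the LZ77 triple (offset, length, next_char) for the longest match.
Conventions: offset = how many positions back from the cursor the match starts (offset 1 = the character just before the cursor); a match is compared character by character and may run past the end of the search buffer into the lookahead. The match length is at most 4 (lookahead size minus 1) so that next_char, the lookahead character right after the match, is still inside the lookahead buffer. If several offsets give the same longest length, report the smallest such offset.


Try each offset into the search buffer:
  offset=1 (pos 3, char 'c'): match length 0
  offset=2 (pos 2, char 'e'): match length 0
  offset=3 (pos 1, char 'b'): match length 3
  offset=4 (pos 0, char 'e'): match length 0
Longest match has length 3 at offset 3.
next_char = character at position 4 + 3 = 7 -> 'e'

Best match: offset=3, length=3 (matching 'bec' starting at position 1)
LZ77 triple: (3, 3, 'e')


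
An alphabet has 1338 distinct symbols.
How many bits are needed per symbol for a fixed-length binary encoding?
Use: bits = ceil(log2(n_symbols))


log2(1338) = 10.3859
Bracket: 2^10 = 1024 < 1338 <= 2^11 = 2048
So ceil(log2(1338)) = 11

bits = ceil(log2(1338)) = ceil(10.3859) = 11 bits


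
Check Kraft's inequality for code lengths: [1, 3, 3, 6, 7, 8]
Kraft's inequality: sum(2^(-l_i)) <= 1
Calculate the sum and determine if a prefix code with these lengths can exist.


Sum = 2^(-1) + 2^(-3) + 2^(-3) + 2^(-6) + 2^(-7) + 2^(-8)
    = 0.5 + 0.125 + 0.125 + 0.015625 + 0.0078125 + 0.00390625
    = 199/256 = 0.77734375
Since 0.77734375 <= 1, Kraft's inequality IS satisfied.
A prefix code with these lengths CAN exist.

Kraft sum = 0.77734375. Satisfied.


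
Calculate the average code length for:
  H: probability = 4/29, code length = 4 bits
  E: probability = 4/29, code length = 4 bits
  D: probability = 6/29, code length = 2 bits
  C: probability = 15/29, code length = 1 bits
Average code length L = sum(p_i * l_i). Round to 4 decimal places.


Weighted contributions p_i * l_i:
  H: (4/29) * 4 = 16/29
  E: (4/29) * 4 = 16/29
  D: (6/29) * 2 = 12/29
  C: (15/29) * 1 = 15/29
Sum = (16 + 16 + 12 + 15)/29 = 59/29

L = 59/29 = 2.0345 bits/symbol
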